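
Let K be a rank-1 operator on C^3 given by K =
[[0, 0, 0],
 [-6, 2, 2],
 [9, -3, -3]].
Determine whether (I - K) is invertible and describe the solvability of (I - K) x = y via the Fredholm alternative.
(I - K) is invertible (det(I - K) = 2 ≠ 0), so for every y in C^3 the equation (I - K) x = y has a unique solution.

K has rank 1, so it is an outer product K = u v^T: every row of K is a multiple of one row vector. Reading off the entries, u = (0, -2, 3) and v = (3, -1, -1) (row i of K equals u_i·v^T). A rank-one matrix u v^T satisfies K u = u (v·u) and kills the (2)-dimensional subspace v^⊥, so its characteristic polynomial is lambda^2 (lambda - v·u) with v·u = tr K = -1. Hence the eigenvalues of I - K are 1 (multiplicity 2) and 1 - (-1) = 2, so det(I - K) = 2. (Direct check: I - K =
[[1, 0, 0],
 [6, -1, -2],
 [-9, 3, 4]]
has determinant 2.) The finite-dimensional Fredholm alternative says: either (I - K) is invertible, or ker(I - K) ≠ {0} and then range(I - K) = ker((I - K)^*)^⊥, with dim ker(I - K) = dim ker((I - K)^*). Since det(I - K) ≠ 0, 1 is not an eigenvalue of K and ker(I - K) = {0}, so we are in the first case: for every y there is a unique x = (I - K)^(-1) y. Explicitly, by the Sherman–Morrison formula, (I - u v^T)^(-1) = I + u v^T/(1 - v·u), i.e. (I - K)^(-1) = I + K/(2).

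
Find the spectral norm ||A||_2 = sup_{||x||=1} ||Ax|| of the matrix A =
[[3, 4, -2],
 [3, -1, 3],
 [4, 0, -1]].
||A||_2 ≈ 6.2585 (= sqrt(largest eigenvalue of A^T A))

||A||_2 = sigma_max(A) = sqrt(lambda_max(A^T A)). Form the symmetric matrix M = A^T A =
[[34, 9, -1],
 [9, 17, -11],
 [-1, -11, 14]].
Its characteristic polynomial (trace, sum of principal 2x2 minors, determinant of M give the coefficients) is
  p(λ) = det(λ I - M) = λ^3 - 65λ^2 + 1089λ - 3025.
No integer candidate from the rational root theorem (±divisors of 3025) is a root, so the roots are irrational. The cubic discriminant is Δ = 128858224 > 0, so there are three distinct real roots. p(3) = -316 and p(4) = 355 have opposite signs, so a root lies in (3, 4); Newton's method refines it to λ ≈ 3.4508. p(22) = 121 and p(23) = -196 have opposite signs, so a root lies in (22, 23); Newton's method refines it to λ ≈ 22.3799. p(39) = -100 and p(40) = 535 have opposite signs, so a root lies in (39, 40); Newton's method refines it to λ ≈ 39.1693. Check (Vieta): the three roots sum to 65, matching tr M = 65.
So the eigenvalues of A^T A are ≈ 3.4508, 22.3799, 39.1693 (all ≥ 0, as they must be for A^T A). The largest is λ_max ≈ 39.1693, hence ||A||_2 = sqrt(λ_max) ≈ 6.2585.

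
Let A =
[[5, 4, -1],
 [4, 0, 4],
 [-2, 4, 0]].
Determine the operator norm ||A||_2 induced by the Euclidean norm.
||A||_2 ≈ 7.3323 (= sqrt(largest eigenvalue of A^T A))

||A||_2 = sigma_max(A) = sqrt(lambda_max(A^T A)). Form the symmetric matrix M = A^T A =
[[45, 12, 11],
 [12, 32, -4],
 [11, -4, 17]].
Its characteristic polynomial (trace, sum of principal 2x2 minors, determinant of M give the coefficients) is
  p(λ) = det(λ I - M) = λ^3 - 94λ^2 + 2468λ - 16384.
No integer candidate from the rational root theorem (±divisors of 16384) is a root, so the roots are irrational. The cubic discriminant is Δ = 426013504 > 0, so there are three distinct real roots. p(10) = -104 and p(11) = 721 have opposite signs, so a root lies in (10, 11); Newton's method refines it to λ ≈ 10.1181. p(30) = 56 and p(31) = -419 have opposite signs, so a root lies in (30, 31); Newton's method refines it to λ ≈ 30.1185. p(53) = -749 and p(54) = 248 have opposite signs, so a root lies in (53, 54); Newton's method refines it to λ ≈ 53.7634. Check (Vieta): the three roots sum to 94, matching tr M = 94.
So the eigenvalues of A^T A are ≈ 10.1181, 30.1185, 53.7634 (all ≥ 0, as they must be for A^T A). The largest is λ_max ≈ 53.7634, hence ||A||_2 = sqrt(λ_max) ≈ 7.3323.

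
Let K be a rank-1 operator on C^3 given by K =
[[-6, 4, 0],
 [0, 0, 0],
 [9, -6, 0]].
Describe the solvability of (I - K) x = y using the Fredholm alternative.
(I - K) is invertible (det(I - K) = 7 ≠ 0), so for every y in C^3 the equation (I - K) x = y has a unique solution.

K has rank 1, so it is an outer product K = u v^T: every row of K is a multiple of one row vector. Reading off the entries, u = (-2, 0, 3) and v = (3, -2, 0) (row i of K equals u_i·v^T). A rank-one matrix u v^T satisfies K u = u (v·u) and kills the (2)-dimensional subspace v^⊥, so its characteristic polynomial is lambda^2 (lambda - v·u) with v·u = tr K = -6. Hence the eigenvalues of I - K are 1 (multiplicity 2) and 1 - (-6) = 7, so det(I - K) = 7. (Direct check: I - K =
[[7, -4, 0],
 [0, 1, 0],
 [-9, 6, 1]]
has determinant 7.) The finite-dimensional Fredholm alternative says: either (I - K) is invertible, or ker(I - K) ≠ {0} and then range(I - K) = ker((I - K)^*)^⊥, with dim ker(I - K) = dim ker((I - K)^*). Since det(I - K) ≠ 0, 1 is not an eigenvalue of K and ker(I - K) = {0}, so we are in the first case: for every y there is a unique x = (I - K)^(-1) y. Explicitly, by the Sherman–Morrison formula, (I - u v^T)^(-1) = I + u v^T/(1 - v·u), i.e. (I - K)^(-1) = I + K/(7).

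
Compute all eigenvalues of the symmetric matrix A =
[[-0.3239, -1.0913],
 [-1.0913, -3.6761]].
sigma(A) ≈ {-4, 0}

A is real symmetric, so its spectrum consists of real eigenvalues. Expanding the characteristic polynomial of the displayed matrix gives
  det(λ I - A) = p(λ) = λ^2 + (4)λ + (0).
Solving p(λ) = 0 yields eigenvalues ≈ -4, 0. (A is shown rounded to 4 decimals, so these recover the underlying integer eigenvalues to within that precision.)
Verification: the trace of A = -4 equals the sum of eigenvalues -4, and det(A) ≈ -0.0002 matches the eigenvalue product 0.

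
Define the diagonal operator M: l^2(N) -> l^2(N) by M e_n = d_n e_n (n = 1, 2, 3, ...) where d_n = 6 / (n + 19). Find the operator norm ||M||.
||M|| = 3/10 (attained at n = 1)

For M diagonal, ||M|| = sup_n |d_n| = sup_n 6/(n + 19). This is positive and strictly decreasing in n, so the supremum is attained at n = 1: d_1 = 6/(1 + 19) = 3/10. Hence ||M|| = 3/10.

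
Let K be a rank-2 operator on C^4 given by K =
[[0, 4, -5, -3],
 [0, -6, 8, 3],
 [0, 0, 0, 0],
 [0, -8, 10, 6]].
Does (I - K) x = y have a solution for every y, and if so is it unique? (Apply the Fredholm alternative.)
(I - K) is invertible (det(I - K) = -11 ≠ 0), so for every y in C^4 the equation (I - K) x = y has a unique solution.

K has rank 2 and factors as K = U V^T = u1 v1^T + u2 v2^T with u1 = (1, -2, 0, -2), v1 = (0, 2, -3, 0), u2 = (1, -1, 0, -2), v2 = (0, 2, -2, -3) (multiplying out reproduces the displayed K). The nonzero eigenvalues of U V^T coincide with those of the 2 x 2 matrix G = V^T U = [[v1·u1, v1·u2], [v2·u1, v2·u2]] = [[-4, -2], [2, 4]], and by the Sylvester determinant identity det(I_4 - U V^T) = det(I_2 - V^T U) = det([[5, 2], [-2, -3]]) = (5)(-3) - (2)(-2) = -11. (Direct check: I - K =
[[1, -4, 5, 3],
 [0, 7, -8, -3],
 [0, 0, 1, 0],
 [0, 8, -10, -5]]
has determinant -11.) The finite-dimensional Fredholm alternative says: either (I - K) is invertible, or ker(I - K) ≠ {0} and then range(I - K) = ker((I - K)^*)^⊥, with dim ker(I - K) = dim ker((I - K)^*). Since det(I - K) ≠ 0, 1 is not an eigenvalue of K and ker(I - K) = {0}, so we are in the first case: for every y there is a unique x = (I - K)^(-1) y. (Explicitly, by the Woodbury identity, (I - U V^T)^(-1) = I + U (I_2 - G)^(-1) V^T.)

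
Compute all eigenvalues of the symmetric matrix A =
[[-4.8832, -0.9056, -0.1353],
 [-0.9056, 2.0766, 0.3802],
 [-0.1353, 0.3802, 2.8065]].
sigma(A) ≈ {-5, 2, 3}

A is real symmetric, so its spectrum consists of real eigenvalues. Expanding the characteristic polynomial of the displayed matrix gives
  det(λ I - A) = p(λ) = λ^3 + (0)λ^2 + (-19)λ + (30).
Solving p(λ) = 0 yields eigenvalues ≈ -5, 2, 3. (A is shown rounded to 4 decimals, so these recover the underlying integer eigenvalues to within that precision.)
Verification: the trace of A = 0 equals the sum of eigenvalues 0, and det(A) ≈ -29.9998 matches the eigenvalue product -30.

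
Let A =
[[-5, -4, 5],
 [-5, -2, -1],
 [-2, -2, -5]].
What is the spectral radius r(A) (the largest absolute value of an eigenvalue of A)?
r(A) ≈ 7.3259

The eigenvalues of A are the roots of its characteristic polynomial. With M = A (coefficients from the trace, the sum of principal 2x2 minors, and det A):
  p(λ) = det(λ I - M) = λ^3 + 12λ^2 + 33λ - 82.
No integer candidate from the rational root theorem (±divisors of 82) is a root, so the roots are irrational. The cubic discriminant is Δ = -186192 < 0, so there is one real root and a complex-conjugate pair. p(1) = -36 and p(2) = 40 have opposite signs, so a root lies in (1, 2); Newton's method refines it to λ ≈ 1.5279. Dividing out (λ - (1.5279)) leaves approximately λ^2 + 13.5279λ + 53.669. For λ^2 + 13.5279λ + 53.669 the discriminant is -31.6725. It is negative, so the remaining roots are the complex-conjugate pair λ ≈ -6.7639 ± 2.8139i. Their product equals the constant term, so |λ|^2 ≈ 53.669 and |λ| ≈ 7.3259.
Thus the eigenvalues (to 4 decimals) are 1.5279 (modulus 1.5279); -6.7639 ± 2.8139i (modulus 7.3259). The spectral radius is the largest modulus: r(A) ≈ 7.3259. (Cross-check: r(A) ≤ ||A||_2 ≈ 9.0273; equality holds whenever A is normal, though it can also hold for some non-normal A.)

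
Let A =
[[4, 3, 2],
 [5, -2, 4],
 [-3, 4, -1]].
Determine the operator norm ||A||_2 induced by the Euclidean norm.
||A||_2 ≈ 8.5337 (= sqrt(largest eigenvalue of A^T A))

||A||_2 = sigma_max(A) = sqrt(lambda_max(A^T A)). Form the symmetric matrix M = A^T A =
[[50, -10, 31],
 [-10, 29, -6],
 [31, -6, 21]].
Its characteristic polynomial (trace, sum of principal 2x2 minors, determinant of M give the coefficients) is
  p(λ) = det(λ I - M) = λ^3 - 100λ^2 + 2012λ - 2401.
No integer candidate from the rational root theorem (±divisors of 2401) is a root, so the roots are irrational. The cubic discriminant is Δ = 6837789061 > 0, so there are three distinct real roots. p(1) = -488 and p(2) = 1231 have opposite signs, so a root lies in (1, 2); Newton's method refines it to λ ≈ 1.2728. p(25) = 1024 and p(26) = -113 have opposite signs, so a root lies in (25, 26); Newton's method refines it to λ ≈ 25.9024. p(72) = -2689 and p(73) = 592 have opposite signs, so a root lies in (72, 73); Newton's method refines it to λ ≈ 72.8248. Check (Vieta): the three roots sum to 100, matching tr M = 100.
So the eigenvalues of A^T A are ≈ 1.2728, 25.9024, 72.8248 (all ≥ 0, as they must be for A^T A). The largest is λ_max ≈ 72.8248, hence ||A||_2 = sqrt(λ_max) ≈ 8.5337.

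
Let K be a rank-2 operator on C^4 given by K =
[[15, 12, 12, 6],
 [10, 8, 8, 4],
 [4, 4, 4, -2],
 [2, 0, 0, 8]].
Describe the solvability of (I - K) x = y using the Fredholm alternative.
(I - K) is invertible (det(I - K) = 182 ≠ 0), so for every y in C^4 the equation (I - K) x = y has a unique solution.

K has rank 2 and factors as K = U V^T = u1 v1^T + u2 v2^T with u1 = (3, 2, 2, -2), v1 = (2, 2, 2, -1), u2 = (-3, -2, 0, -2), v2 = (-3, -2, -2, -3) (multiplying out reproduces the displayed K). The nonzero eigenvalues of U V^T coincide with those of the 2 x 2 matrix G = V^T U = [[v1·u1, v1·u2], [v2·u1, v2·u2]] = [[16, -8], [-11, 19]], and by the Sylvester determinant identity det(I_4 - U V^T) = det(I_2 - V^T U) = det([[-15, 8], [11, -18]]) = (-15)(-18) - (8)(11) = 182. (Direct check: I - K =
[[-14, -12, -12, -6],
 [-10, -7, -8, -4],
 [-4, -4, -3, 2],
 [-2, 0, 0, -7]]
has determinant 182.) The finite-dimensional Fredholm alternative says: either (I - K) is invertible, or ker(I - K) ≠ {0} and then range(I - K) = ker((I - K)^*)^⊥, with dim ker(I - K) = dim ker((I - K)^*). Since det(I - K) ≠ 0, 1 is not an eigenvalue of K and ker(I - K) = {0}, so we are in the first case: for every y there is a unique x = (I - K)^(-1) y. (Explicitly, by the Woodbury identity, (I - U V^T)^(-1) = I + U (I_2 - G)^(-1) V^T.)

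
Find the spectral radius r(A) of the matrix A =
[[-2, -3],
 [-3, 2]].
r(A) = sqrt(52)/2 ≈ 3.6056

The eigenvalues of A are the roots of its characteristic polynomial. With M = A (coefficients from the trace and determinant):
  p(λ) = det(λ I - M) = λ^2 - 13.
For λ^2 - 13 the discriminant is 52. It is nonnegative but not a perfect square, so the roots are real and irrational: λ = ± sqrt(52)/2 ≈ 3.6056, -3.6056.
Thus the eigenvalues (to 4 decimals) are 3.6056 (modulus 3.6056); -3.6056 (modulus 3.6056). The spectral radius is the largest modulus: r(A) = sqrt(52)/2 ≈ 3.6056. (Cross-check: r(A) ≤ ||A||_2 ≈ 3.6056; equality holds whenever A is normal, though it can also hold for some non-normal A.)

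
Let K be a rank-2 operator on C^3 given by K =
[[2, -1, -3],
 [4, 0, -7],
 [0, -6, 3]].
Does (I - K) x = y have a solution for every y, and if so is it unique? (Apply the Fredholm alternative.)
(I - K) is invertible (det(I - K) = -36 ≠ 0), so for every y in C^3 the equation (I - K) x = y has a unique solution.

K has rank 2 and factors as K = U V^T = u1 v1^T + u2 v2^T with u1 = (-1, -3, 3), v1 = (-2, 1, 3), u2 = (0, -1, 3), v2 = (2, -3, -2) (multiplying out reproduces the displayed K). The nonzero eigenvalues of U V^T coincide with those of the 2 x 2 matrix G = V^T U = [[v1·u1, v1·u2], [v2·u1, v2·u2]] = [[8, 8], [1, -3]], and by the Sylvester determinant identity det(I_3 - U V^T) = det(I_2 - V^T U) = det([[-7, -8], [-1, 4]]) = (-7)(4) - (-8)(-1) = -36. (Direct check: I - K =
[[-1, 1, 3],
 [-4, 1, 7],
 [0, 6, -2]]
has determinant -36.) The finite-dimensional Fredholm alternative says: either (I - K) is invertible, or ker(I - K) ≠ {0} and then range(I - K) = ker((I - K)^*)^⊥, with dim ker(I - K) = dim ker((I - K)^*). Since det(I - K) ≠ 0, 1 is not an eigenvalue of K and ker(I - K) = {0}, so we are in the first case: for every y there is a unique x = (I - K)^(-1) y. (Explicitly, by the Woodbury identity, (I - U V^T)^(-1) = I + U (I_2 - G)^(-1) V^T.)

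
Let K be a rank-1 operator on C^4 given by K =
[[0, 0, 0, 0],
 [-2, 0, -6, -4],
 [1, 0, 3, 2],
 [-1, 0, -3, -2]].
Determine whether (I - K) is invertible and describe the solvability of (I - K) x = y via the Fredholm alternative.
(I - K) is singular (det(I - K) = 0, i.e. 1 ∈ sigma(K)). (I - K) x = y is solvable iff y ⊥ ker((I - K)^*) = span{(1, 0, 3, 2)}, i.e. iff y_1 + 3y_3 + 2y_4 = 0. When solvable, the solutions are x = y + c·(0, -2, 1, -1), c arbitrary (ker(I - K) = span{(0, -2, 1, -1)}, dimension 1).

K has rank 1, so it is an outer product K = u v^T: every row of K is a multiple of one row vector. Reading off the entries, u = (0, -2, 1, -1) and v = (1, 0, 3, 2) (row i of K equals u_i·v^T). A rank-one matrix u v^T satisfies K u = u (v·u) and kills the (3)-dimensional subspace v^⊥, so its characteristic polynomial is lambda^3 (lambda - v·u) with v·u = tr K = 1. Hence the eigenvalues of I - K are 1 (multiplicity 3) and 1 - (1) = 0, so det(I - K) = 0. (Direct check: I - K =
[[1, 0, 0, 0],
 [2, 1, 6, 4],
 [-1, 0, -2, -2],
 [1, 0, 3, 3]]
has determinant 0.) So 1 is an eigenvalue of K and (I - K) is not invertible. The finite-dimensional Fredholm alternative says: either (I - K) is invertible, or ker(I - K) ≠ {0} and then range(I - K) = ker((I - K)^*)^⊥, with dim ker(I - K) = dim ker((I - K)^*). We are in the second case, so we need both kernels. Kernel of I - K: (I - K) u = u - u (v·u) = u - u = 0, so ker(I - K) = span{u} = span{(0, -2, 1, -1)} (it is exactly 1-dimensional because rank(I - K) = 3). Kernel of the adjoint: K is real, so (I - K)^* = I - K^T = I - v u^T, and (I - v u^T) v = v - v (u·v) = 0; hence ker((I - K)^*) = span{v} = span{(1, 0, 3, 2)}. Therefore (I - K) x = y is solvable iff <y, v> = 0, i.e. iff y_1 + 3y_3 + 2y_4 = 0. When this holds, K y = u (v·y) = 0, so (I - K) y = y and x = y is a particular solution; the full solution set is the line x = y + c·u = y + c·(0, -2, 1, -1), c ∈ C.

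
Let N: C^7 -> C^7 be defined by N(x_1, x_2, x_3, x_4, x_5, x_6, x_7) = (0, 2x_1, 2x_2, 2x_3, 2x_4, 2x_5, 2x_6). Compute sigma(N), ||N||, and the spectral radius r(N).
sigma(N) = {0}; ||N|| = 2; r(N) = 0. (N is nilpotent with N^7 = 0.)

On C^7, N is a strictly lower-triangular matrix with 2 on the subdiagonal and zeros elsewhere, so its characteristic polynomial is lambda^7 and every eigenvalue is 0: sigma(N) = {0}. For the operator norm, N e_i = 2e_{i+1} for i = 1, ..., 6 and N e_7 = 0, so the singular values of N are 2 (with multiplicity 6) and 0; hence ||N|| = 2. The spectral radius r(N) = max|lambda| = 0. Note ||N|| > r(N) — characteristic of non-normal nilpotent operators. Indeed N^7 = 0.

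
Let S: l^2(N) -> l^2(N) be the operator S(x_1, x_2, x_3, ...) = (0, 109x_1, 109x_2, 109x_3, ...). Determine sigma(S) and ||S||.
sigma(S) = closed disk {z in C : |z| ≤ 109}; ||S|| = 109

Note S = 109·U where U is the unit right shift (U x)_k = x_{k-1} (with x_0 := 0); so ||S|| = 109||U|| and sigma(S) = 109·sigma(U). ||S x||^2 = sum_{k≥1} |109x_k|^2 = 11881||x||^2, so ||S|| = 109 and sigma(S) ⊂ {|z| ≤ 109}. For any |lambda| < 109, the equation (S - lambda I) x = 0 forces x_1 = 0, then 109x_k = lambda x_{k+1} ⇒ x = 0, so S has no eigenvalues. But (S - lambda I) is not surjective for |lambda| < 109: solving (S - lambda I) x = e_1 would require x_n proportional to (lambda/109)^(-n), which is not in l^2. So every |lambda| < 109 lies in the residual spectrum. The boundary |lambda| = 109 is in the approximate point spectrum (the spectrum is closed). Hence sigma(S) is the closed disk of radius 109.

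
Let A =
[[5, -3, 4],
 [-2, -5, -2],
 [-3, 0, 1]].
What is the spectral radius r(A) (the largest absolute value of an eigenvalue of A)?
r(A) ≈ 5.6957

The eigenvalues of A are the roots of its characteristic polynomial. With M = A (coefficients from the trace, the sum of principal 2x2 minors, and det A):
  p(λ) = det(λ I - M) = λ^3 - λ^2 - 19λ + 109.
No integer candidate from the rational root theorem (±divisors of 109) is a root, so the roots are irrational. The cubic discriminant is Δ = -255276 < 0, so there is one real root and a complex-conjugate pair. p(-6) = -29 and p(-5) = 54 have opposite signs, so a root lies in (-6, -5); Newton's method refines it to λ ≈ -5.6957. Dividing out (λ - (-5.6957)) leaves approximately λ^2 - 6.6957λ + 19.1371. For λ^2 - 6.6957λ + 19.1371 the discriminant is -31.7156. It is negative, so the remaining roots are the complex-conjugate pair λ ≈ 3.3479 ± 2.8158i. Their product equals the constant term, so |λ|^2 ≈ 19.1371 and |λ| ≈ 4.3746.
Thus the eigenvalues (to 4 decimals) are -5.6957 (modulus 5.6957); 3.3479 ± 2.8158i (modulus 4.3746). The spectral radius is the largest modulus: r(A) ≈ 5.6957. (Cross-check: r(A) ≤ ||A||_2 ≈ 7.3193; equality holds whenever A is normal, though it can also hold for some non-normal A.)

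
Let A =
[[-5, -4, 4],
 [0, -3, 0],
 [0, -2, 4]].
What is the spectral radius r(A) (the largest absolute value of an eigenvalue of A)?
r(A) = 5

The eigenvalues of A are the roots of its characteristic polynomial. With M = A (coefficients from the trace, the sum of principal 2x2 minors, and det A):
  p(λ) = det(λ I - M) = λ^3 + 4λ^2 - 17λ - 60.
By the rational root theorem any rational root is an integer divisor of 60. Testing λ = 4: p(4) = 64 + 64 - 68 - 60 = 0, so λ = 4 is a root. Dividing out (λ - 4) leaves p(λ) = (λ - 4)(λ^2 + 8λ + 15). For λ^2 + 8λ + 15 the discriminant is 4. It is a perfect square (2^2), so the roots are rational: λ = (-8 ± 2)/2 = -3, -5.
Thus the eigenvalues (to 4 decimals) are -3 (modulus 3); -5 (modulus 5); 4 (modulus 4). The spectral radius is the largest modulus: r(A) = 5. (Cross-check: r(A) ≤ ||A||_2 ≈ 8.4661; equality holds whenever A is normal, though it can also hold for some non-normal A.)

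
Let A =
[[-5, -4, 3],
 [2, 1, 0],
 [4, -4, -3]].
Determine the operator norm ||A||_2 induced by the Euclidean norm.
||A||_2 ≈ 7.9103 (= sqrt(largest eigenvalue of A^T A))

||A||_2 = sigma_max(A) = sqrt(lambda_max(A^T A)). Form the symmetric matrix M = A^T A =
[[45, 6, -27],
 [6, 33, 0],
 [-27, 0, 18]].
Its characteristic polynomial (trace, sum of principal 2x2 minors, determinant of M give the coefficients) is
  p(λ) = det(λ I - M) = λ^3 - 96λ^2 + 2124λ - 2025.
No integer candidate from the rational root theorem (±divisors of 2025) is a root, so the roots are irrational. The cubic discriminant is Δ = 3403413045 > 0, so there are three distinct real roots. p(0) = -2025 and p(1) = 4 have opposite signs, so a root lies in (0, 1); Newton's method refines it to λ ≈ 0.9979. p(32) = 407 and p(33) = -540 have opposite signs, so a root lies in (32, 33); Newton's method refines it to λ ≈ 32.4294. p(62) = -1033 and p(63) = 810 have opposite signs, so a root lies in (62, 63); Newton's method refines it to λ ≈ 62.5727. Check (Vieta): the three roots sum to 96, matching tr M = 96.
So the eigenvalues of A^T A are ≈ 0.9979, 32.4294, 62.5727 (all ≥ 0, as they must be for A^T A). The largest is λ_max ≈ 62.5727, hence ||A||_2 = sqrt(λ_max) ≈ 7.9103.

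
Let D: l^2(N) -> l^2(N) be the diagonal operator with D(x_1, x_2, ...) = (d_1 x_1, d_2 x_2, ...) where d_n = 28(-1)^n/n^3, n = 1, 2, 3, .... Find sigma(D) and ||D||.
sigma(D) = {28(-1)^n/n^3 : n ≥ 1} ∪ {0}; ||D|| = 28

A bounded diagonal operator on l^2 with diagonal entries d_n has spectrum equal to the closure of {d_n : n ≥ 1}: every d_n is an eigenvalue (with eigenvector e_n), so {d_n} ⊂ sigma(D); the spectrum is closed, so its closure is too; and for lambda not in the closure, (D - lambda I) has bounded inverse (the diagonal entries 1/(d_n - lambda) are bounded). For our sequence d_n = 28(-1)^n/n^3, n = 1, 2, 3, ...:
  - {d_n} = {28(-1)^n/n^3 : n ≥ 1}; the only limit point is 0
  - closure = {28(-1)^n/n^3 : n ≥ 1} ∪ {0}
For the norm: a diagonal operator has ||D|| = sup_n |d_n|. Here |d_n| = 28/n^3 is decreasing, so sup_n |d_n| = |d_1| = 28. So ||D|| = 28.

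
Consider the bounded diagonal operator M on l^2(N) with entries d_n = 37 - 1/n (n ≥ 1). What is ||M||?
||M|| = 37

For a diagonal operator on l^2 with entries d_n, ||M|| = sup_n |d_n|. Here d_1 = 36, d_2 = 73/2, ..., and d_n = 37 - 1/n increases monotonically toward 37. All terms lie in [36, 37), so |d_n| = d_n and the supremum is the limit 37, which is not attained by any individual d_n. Hence ||M|| = 37.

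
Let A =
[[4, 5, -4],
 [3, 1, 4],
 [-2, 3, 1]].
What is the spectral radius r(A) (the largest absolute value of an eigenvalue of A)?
r(A) ≈ 6.6921

The eigenvalues of A are the roots of its characteristic polynomial. With M = A (coefficients from the trace, the sum of principal 2x2 minors, and det A):
  p(λ) = det(λ I - M) = λ^3 - 6λ^2 - 26λ + 143.
No integer candidate from the rational root theorem (±divisors of 143) is a root, so the roots are irrational. The cubic discriminant is Δ = 67613 > 0, so there are three distinct real roots. p(-5) = -2 and p(-4) = 87 have opposite signs, so a root lies in (-5, -4); Newton's method refines it to λ ≈ -4.9816. p(4) = 7 and p(5) = -12 have opposite signs, so a root lies in (4, 5); Newton's method refines it to λ ≈ 4.2895. p(6) = -13 and p(7) = 10 have opposite signs, so a root lies in (6, 7); Newton's method refines it to λ ≈ 6.6921. Check (Vieta): the three roots sum to 6, matching tr M = 6.
Thus the eigenvalues (to 4 decimals) are -4.9816 (modulus 4.9816); 4.2895 (modulus 4.2895); 6.6921 (modulus 6.6921). The spectral radius is the largest modulus: r(A) ≈ 6.6921. (Cross-check: r(A) ≤ ||A||_2 ≈ 7.566; equality holds whenever A is normal, though it can also hold for some non-normal A.)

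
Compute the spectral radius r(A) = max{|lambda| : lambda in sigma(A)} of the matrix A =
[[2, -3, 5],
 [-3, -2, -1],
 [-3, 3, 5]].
r(A) ≈ 6.1636

The eigenvalues of A are the roots of its characteristic polynomial. With M = A (coefficients from the trace, the sum of principal 2x2 minors, and det A):
  p(λ) = det(λ I - M) = λ^3 - 5λ^2 + 5λ + 143.
No integer candidate from the rational root theorem (±divisors of 143) is a root, so the roots are irrational. The cubic discriminant is Δ = -544848 < 0, so there is one real root and a complex-conjugate pair. p(-4) = -21 and p(-3) = 56 have opposite signs, so a root lies in (-4, -3); Newton's method refines it to λ ≈ -3.7642. Dividing out (λ - (-3.7642)) leaves approximately λ^2 - 8.7642λ + 37.9898. For λ^2 - 8.7642λ + 37.9898 the discriminant is -75.1486. It is negative, so the remaining roots are the complex-conjugate pair λ ≈ 4.3821 ± 4.3344i. Their product equals the constant term, so |λ|^2 ≈ 37.9898 and |λ| ≈ 6.1636.
Thus the eigenvalues (to 4 decimals) are -3.7642 (modulus 3.7642); 4.3821 ± 4.3344i (modulus 6.1636). The spectral radius is the largest modulus: r(A) ≈ 6.1636. (Cross-check: r(A) ≤ ||A||_2 ≈ 7.1688; equality holds whenever A is normal, though it can also hold for some non-normal A.)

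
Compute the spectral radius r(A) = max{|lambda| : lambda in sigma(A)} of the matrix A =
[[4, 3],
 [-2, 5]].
r(A) = sqrt(26) ≈ 5.099

The eigenvalues of A are the roots of its characteristic polynomial. With M = A (coefficients from the trace and determinant):
  p(λ) = det(λ I - M) = λ^2 - 9λ + 26.
For λ^2 - 9λ + 26 the discriminant is -23. It is negative, so the roots are the complex-conjugate pair λ = 9/2 ± (sqrt(23)/2) i ≈ 4.5 ± 2.3979i. For a conjugate pair the product of the roots equals the constant term, so |λ|^2 = 26 and |λ| = sqrt(26) ≈ 5.099.
Thus the eigenvalues (to 4 decimals) are 4.5 ± 2.3979i (modulus 5.099). The spectral radius is the largest modulus: r(A) = sqrt(26) ≈ 5.099. (Cross-check: r(A) ≤ ||A||_2 ≈ 5.8549; equality holds whenever A is normal, though it can also hold for some non-normal A.)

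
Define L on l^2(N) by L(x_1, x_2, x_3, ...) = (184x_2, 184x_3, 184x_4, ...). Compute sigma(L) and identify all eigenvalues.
sigma(L) = closed disk {z in C : |z| ≤ 184}; sigma_p(L) = open disk {z in C : |z| < 184}

Note L = 184·V where V is the unit left shift (V x)_k = x_{k+1}; so sigma(L) = 184·sigma(V) and ||L|| = 184||V||. ||L x||^2 = 33856sum_{k≥2} |x_k|^2 ≤ 33856||x||^2, with equality on {x : x_1 = 0}, so ||L|| = 184. For any lambda with |lambda| < 184, set r = lambda/184 (|r| < 1); the vector x = (1, r, r^2, ...) is in l^2 and satisfies L x = 184(r, r^2, ...) = lambda x, so lambda is an eigenvalue. On the boundary |lambda| = 184 the geometric series diverges, so no l^2 eigenvector exists, but these lambda lie in the approximate point spectrum. Hence sigma(L) is the closed disk of radius 184 and sigma_p(L) is the open disk.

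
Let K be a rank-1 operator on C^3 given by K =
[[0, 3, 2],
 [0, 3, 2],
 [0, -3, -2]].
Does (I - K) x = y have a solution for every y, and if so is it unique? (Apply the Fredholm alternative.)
(I - K) is singular (det(I - K) = 0, i.e. 1 ∈ sigma(K)). (I - K) x = y is solvable iff y ⊥ ker((I - K)^*) = span{(0, 3, 2)}, i.e. iff 3y_2 + 2y_3 = 0. When solvable, the solutions are x = y + c·(1, 1, -1), c arbitrary (ker(I - K) = span{(1, 1, -1)}, dimension 1).

K has rank 1, so it is an outer product K = u v^T: every row of K is a multiple of one row vector. Reading off the entries, u = (1, 1, -1) and v = (0, 3, 2) (row i of K equals u_i·v^T). A rank-one matrix u v^T satisfies K u = u (v·u) and kills the (2)-dimensional subspace v^⊥, so its characteristic polynomial is lambda^2 (lambda - v·u) with v·u = tr K = 1. Hence the eigenvalues of I - K are 1 (multiplicity 2) and 1 - (1) = 0, so det(I - K) = 0. (Direct check: I - K =
[[1, -3, -2],
 [0, -2, -2],
 [0, 3, 3]]
has determinant 0.) So 1 is an eigenvalue of K and (I - K) is not invertible. The finite-dimensional Fredholm alternative says: either (I - K) is invertible, or ker(I - K) ≠ {0} and then range(I - K) = ker((I - K)^*)^⊥, with dim ker(I - K) = dim ker((I - K)^*). We are in the second case, so we need both kernels. Kernel of I - K: (I - K) u = u - u (v·u) = u - u = 0, so ker(I - K) = span{u} = span{(1, 1, -1)} (it is exactly 1-dimensional because rank(I - K) = 2). Kernel of the adjoint: K is real, so (I - K)^* = I - K^T = I - v u^T, and (I - v u^T) v = v - v (u·v) = 0; hence ker((I - K)^*) = span{v} = span{(0, 3, 2)}. Therefore (I - K) x = y is solvable iff <y, v> = 0, i.e. iff 3y_2 + 2y_3 = 0. When this holds, K y = u (v·y) = 0, so (I - K) y = y and x = y is a particular solution; the full solution set is the line x = y + c·u = y + c·(1, 1, -1), c ∈ C.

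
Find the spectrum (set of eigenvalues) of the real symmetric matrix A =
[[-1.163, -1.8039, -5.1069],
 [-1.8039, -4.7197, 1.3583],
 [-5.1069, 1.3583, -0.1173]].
sigma(A) ≈ {-6, -5, 5}

A is real symmetric, so its spectrum consists of real eigenvalues. Expanding the characteristic polynomial of the displayed matrix gives
  det(λ I - A) = p(λ) = λ^3 + (6)λ^2 + (-25)λ + (-150.0016).
Solving p(λ) = 0 yields eigenvalues ≈ -6, -5, 5. (A is shown rounded to 4 decimals, so these recover the underlying integer eigenvalues to within that precision.)
Verification: the trace of A = -6 equals the sum of eigenvalues -6, and det(A) ≈ 150.0016 matches the eigenvalue product 150.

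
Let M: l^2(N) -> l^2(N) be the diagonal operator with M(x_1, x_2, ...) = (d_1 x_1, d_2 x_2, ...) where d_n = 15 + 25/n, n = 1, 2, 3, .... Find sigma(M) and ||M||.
sigma(M) = {15 + 25/n : n ≥ 1} ∪ {15}; ||M|| = 40

A bounded diagonal operator on l^2 with diagonal entries d_n has spectrum equal to the closure of {d_n : n ≥ 1}: every d_n is an eigenvalue (with eigenvector e_n), so {d_n} ⊂ sigma(M); the spectrum is closed, so its closure is too; and for lambda not in the closure, (M - lambda I) has bounded inverse (the diagonal entries 1/(d_n - lambda) are bounded). For our sequence d_n = 15 + 25/n, n = 1, 2, 3, ...:
  - {d_n} = {15 + 25/n : n ≥ 1}; the only limit point is 15
  - closure = {15 + 25/n : n ≥ 1} ∪ {15}
For the norm: a diagonal operator has ||M|| = sup_n |d_n|. Here d_n = 15 + 25/n is positive and decreasing, so sup_n |d_n| = d_1 = 15 + 25 = 40. So ||M|| = 40.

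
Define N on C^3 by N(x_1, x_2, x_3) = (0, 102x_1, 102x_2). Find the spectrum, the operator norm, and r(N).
sigma(N) = {0}; ||N|| = 102; r(N) = 0. (N is nilpotent with N^3 = 0.)

On C^3, N is a strictly lower-triangular matrix with 102 on the subdiagonal and zeros elsewhere, so its characteristic polynomial is lambda^3 and every eigenvalue is 0: sigma(N) = {0}. For the operator norm, N e_i = 102e_{i+1} for i = 1, ..., 2 and N e_3 = 0, so the singular values of N are 102 (with multiplicity 2) and 0; hence ||N|| = 102. The spectral radius r(N) = max|lambda| = 0. Note ||N|| > r(N) — characteristic of non-normal nilpotent operators. Indeed N^3 = 0.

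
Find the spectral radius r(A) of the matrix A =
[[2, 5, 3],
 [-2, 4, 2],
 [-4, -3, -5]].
r(A) ≈ 4.1999

The eigenvalues of A are the roots of its characteristic polynomial. With M = A (coefficients from the trace, the sum of principal 2x2 minors, and det A):
  p(λ) = det(λ I - M) = λ^3 - λ^2 + 6λ + 52.
No integer candidate from the rational root theorem (±divisors of 52) is a root, so the roots are irrational. The cubic discriminant is Δ = -79244 < 0, so there is one real root and a complex-conjugate pair. p(-3) = -2 and p(-2) = 28 have opposite signs, so a root lies in (-3, -2); Newton's method refines it to λ ≈ -2.948. Dividing out (λ - (-2.948)) leaves approximately λ^2 - 3.948λ + 17.6389. For λ^2 - 3.948λ + 17.6389 the discriminant is -54.9687. It is negative, so the remaining roots are the complex-conjugate pair λ ≈ 1.974 ± 3.707i. Their product equals the constant term, so |λ|^2 ≈ 17.6389 and |λ| ≈ 4.1999.
Thus the eigenvalues (to 4 decimals) are -2.948 (modulus 2.948); 1.974 ± 3.707i (modulus 4.1999). The spectral radius is the largest modulus: r(A) ≈ 4.1999. (Cross-check: r(A) ≤ ||A||_2 ≈ 9.5782; equality holds whenever A is normal, though it can also hold for some non-normal A.)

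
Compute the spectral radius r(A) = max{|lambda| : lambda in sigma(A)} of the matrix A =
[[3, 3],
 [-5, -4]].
r(A) = sqrt(3) ≈ 1.7321

The eigenvalues of A are the roots of its characteristic polynomial. With M = A (coefficients from the trace and determinant):
  p(λ) = det(λ I - M) = λ^2 + λ + 3.
For λ^2 + λ + 3 the discriminant is -11. It is negative, so the roots are the complex-conjugate pair λ = -1/2 ± (sqrt(11)/2) i ≈ -0.5 ± 1.6583i. For a conjugate pair the product of the roots equals the constant term, so |λ|^2 = 3 and |λ| = sqrt(3) ≈ 1.7321.
Thus the eigenvalues (to 4 decimals) are -0.5 ± 1.6583i (modulus 1.7321). The spectral radius is the largest modulus: r(A) = sqrt(3) ≈ 1.7321. (Cross-check: r(A) ≤ ||A||_2 ≈ 7.6712; equality holds whenever A is normal, though it can also hold for some non-normal A.)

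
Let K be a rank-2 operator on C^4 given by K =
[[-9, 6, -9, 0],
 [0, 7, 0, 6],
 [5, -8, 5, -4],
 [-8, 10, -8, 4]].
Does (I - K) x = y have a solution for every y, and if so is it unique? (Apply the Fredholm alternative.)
(I - K) is invertible (det(I - K) = -114 ≠ 0), so for every y in C^4 the equation (I - K) x = y has a unique solution.

K has rank 2 and factors as K = U V^T = u1 v1^T + u2 v2^T with u1 = (-3, 1, 1, -2), v1 = (3, -2, 3, 0), u2 = (0, 3, -2, 2), v2 = (-1, 3, -1, 2) (multiplying out reproduces the displayed K). The nonzero eigenvalues of U V^T coincide with those of the 2 x 2 matrix G = V^T U = [[v1·u1, v1·u2], [v2·u1, v2·u2]] = [[-8, -12], [1, 15]], and by the Sylvester determinant identity det(I_4 - U V^T) = det(I_2 - V^T U) = det([[9, 12], [-1, -14]]) = (9)(-14) - (12)(-1) = -114. (Direct check: I - K =
[[10, -6, 9, 0],
 [0, -6, 0, -6],
 [-5, 8, -4, 4],
 [8, -10, 8, -3]]
has determinant -114.) The finite-dimensional Fredholm alternative says: either (I - K) is invertible, or ker(I - K) ≠ {0} and then range(I - K) = ker((I - K)^*)^⊥, with dim ker(I - K) = dim ker((I - K)^*). Since det(I - K) ≠ 0, 1 is not an eigenvalue of K and ker(I - K) = {0}, so we are in the first case: for every y there is a unique x = (I - K)^(-1) y. (Explicitly, by the Woodbury identity, (I - U V^T)^(-1) = I + U (I_2 - G)^(-1) V^T.)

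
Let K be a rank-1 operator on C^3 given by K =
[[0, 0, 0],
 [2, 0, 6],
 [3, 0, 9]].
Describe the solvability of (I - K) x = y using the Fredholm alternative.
(I - K) is invertible (det(I - K) = -8 ≠ 0), so for every y in C^3 the equation (I - K) x = y has a unique solution.

K has rank 1, so it is an outer product K = u v^T: every row of K is a multiple of one row vector. Reading off the entries, u = (0, -2, -3) and v = (-1, 0, -3) (row i of K equals u_i·v^T). A rank-one matrix u v^T satisfies K u = u (v·u) and kills the (2)-dimensional subspace v^⊥, so its characteristic polynomial is lambda^2 (lambda - v·u) with v·u = tr K = 9. Hence the eigenvalues of I - K are 1 (multiplicity 2) and 1 - (9) = -8, so det(I - K) = -8. (Direct check: I - K =
[[1, 0, 0],
 [-2, 1, -6],
 [-3, 0, -8]]
has determinant -8.) The finite-dimensional Fredholm alternative says: either (I - K) is invertible, or ker(I - K) ≠ {0} and then range(I - K) = ker((I - K)^*)^⊥, with dim ker(I - K) = dim ker((I - K)^*). Since det(I - K) ≠ 0, 1 is not an eigenvalue of K and ker(I - K) = {0}, so we are in the first case: for every y there is a unique x = (I - K)^(-1) y. Explicitly, by the Sherman–Morrison formula, (I - u v^T)^(-1) = I + u v^T/(1 - v·u), i.e. (I - K)^(-1) = I + K/(-8).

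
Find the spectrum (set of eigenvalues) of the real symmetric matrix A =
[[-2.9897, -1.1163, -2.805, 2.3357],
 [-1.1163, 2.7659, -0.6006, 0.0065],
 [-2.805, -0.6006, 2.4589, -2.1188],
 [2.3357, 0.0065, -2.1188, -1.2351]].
sigma(A) ≈ {-5, -2, 3, 5}

A is real symmetric, so its spectrum consists of real eigenvalues. Expanding the characteristic polynomial of the displayed matrix gives
  det(λ I - A) = p(λ) = λ^4 + (-1)λ^3 + (-31)λ^2 + (25)λ + (150.0011).
Solving p(λ) = 0 yields eigenvalues ≈ -5, -2, 3, 5. (A is shown rounded to 4 decimals, so these recover the underlying integer eigenvalues to within that precision.)
Verification: the trace of A = 1 equals the sum of eigenvalues 1, and det(A) ≈ 150.0011 matches the eigenvalue product 150.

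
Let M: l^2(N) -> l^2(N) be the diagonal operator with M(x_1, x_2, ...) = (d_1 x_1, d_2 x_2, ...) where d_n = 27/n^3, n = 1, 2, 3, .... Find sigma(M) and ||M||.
sigma(M) = {27/n^3 : n ≥ 1} ∪ {0}; ||M|| = 27

A bounded diagonal operator on l^2 with diagonal entries d_n has spectrum equal to the closure of {d_n : n ≥ 1}: every d_n is an eigenvalue (with eigenvector e_n), so {d_n} ⊂ sigma(M); the spectrum is closed, so its closure is too; and for lambda not in the closure, (M - lambda I) has bounded inverse (the diagonal entries 1/(d_n - lambda) are bounded). For our sequence d_n = 27/n^3, n = 1, 2, 3, ...:
  - {d_n} = {27/n^3 : n ≥ 1}; the only limit point is 0
  - closure = {27/n^3 : n ≥ 1} ∪ {0}
For the norm: a diagonal operator has ||M|| = sup_n |d_n|. Here d_n = 27/n^3 is positive and decreasing, so sup_n |d_n| = d_1 = 27. So ||M|| = 27.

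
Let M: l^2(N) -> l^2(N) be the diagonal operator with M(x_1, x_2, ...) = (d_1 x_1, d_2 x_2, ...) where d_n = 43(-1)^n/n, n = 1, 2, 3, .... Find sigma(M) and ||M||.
sigma(M) = {43(-1)^n/n : n ≥ 1} ∪ {0}; ||M|| = 43

A bounded diagonal operator on l^2 with diagonal entries d_n has spectrum equal to the closure of {d_n : n ≥ 1}: every d_n is an eigenvalue (with eigenvector e_n), so {d_n} ⊂ sigma(M); the spectrum is closed, so its closure is too; and for lambda not in the closure, (M - lambda I) has bounded inverse (the diagonal entries 1/(d_n - lambda) are bounded). For our sequence d_n = 43(-1)^n/n, n = 1, 2, 3, ...:
  - {d_n} = {43(-1)^n/n : n ≥ 1}; the only limit point is 0
  - closure = {43(-1)^n/n : n ≥ 1} ∪ {0}
For the norm: a diagonal operator has ||M|| = sup_n |d_n|. Here |d_n| = 43/n is decreasing, so sup_n |d_n| = |d_1| = 43. So ||M|| = 43.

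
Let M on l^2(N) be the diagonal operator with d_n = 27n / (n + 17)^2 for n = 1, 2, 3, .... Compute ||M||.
||M|| = 27/68 (attained at n = 17)

For M diagonal, ||M|| = sup_n |d_n|. Treat f(x) = 27x / (x + 17)^2 for real x > 0. By the quotient rule, f'(x) = 27(17 - x)/(x + 17)^3, which is positive for x < 17 and negative for x > 17. So f has a unique maximum at x = 17, and since 17 is a positive integer, the supremum over n ≥ 1 is attained at n = 17: d_17 = 27·17/(17 + 17)^2 = 27·17/1156 = 27/68. Hence ||M|| = 27/68.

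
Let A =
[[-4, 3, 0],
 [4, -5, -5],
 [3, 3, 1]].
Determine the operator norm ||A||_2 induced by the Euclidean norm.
||A||_2 ≈ 9.1194 (= sqrt(largest eigenvalue of A^T A))

||A||_2 = sigma_max(A) = sqrt(lambda_max(A^T A)). Form the symmetric matrix M = A^T A =
[[41, -23, -17],
 [-23, 43, 28],
 [-17, 28, 26]].
Its characteristic polynomial (trace, sum of principal 2x2 minors, determinant of M give the coefficients) is
  p(λ) = det(λ I - M) = λ^3 - 110λ^2 + 2345λ - 9409.
No integer candidate from the rational root theorem (±divisors of 9409) is a root, so the roots are irrational. The cubic discriminant is Δ = 6160469313 > 0, so there are three distinct real roots. p(5) = -309 and p(6) = 917 have opposite signs, so a root lies in (5, 6); Newton's method refines it to λ ≈ 5.2382. p(21) = 587 and p(22) = -411 have opposite signs, so a root lies in (21, 22); Newton's method refines it to λ ≈ 21.5991. p(83) = -777 and p(84) = 4115 have opposite signs, so a root lies in (83, 84); Newton's method refines it to λ ≈ 83.1627. Check (Vieta): the three roots sum to 110, matching tr M = 110.
So the eigenvalues of A^T A are ≈ 5.2382, 21.5991, 83.1627 (all ≥ 0, as they must be for A^T A). The largest is λ_max ≈ 83.1627, hence ||A||_2 = sqrt(λ_max) ≈ 9.1194.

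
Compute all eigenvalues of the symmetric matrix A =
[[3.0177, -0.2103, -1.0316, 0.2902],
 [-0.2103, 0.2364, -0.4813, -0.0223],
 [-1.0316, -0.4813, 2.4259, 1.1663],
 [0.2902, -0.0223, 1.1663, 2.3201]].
sigma(A) ≈ {0, 1, 3, 4}

A is real symmetric, so its spectrum consists of real eigenvalues. Expanding the characteristic polynomial of the displayed matrix gives
  det(λ I - A) = p(λ) = λ^4 + (-8)λ^3 + (19)λ^2 + (-12.0011)λ + (0).
Solving p(λ) = 0 yields eigenvalues ≈ 0, 1, 3, 4. (A is shown rounded to 4 decimals, so these recover the underlying integer eigenvalues to within that precision.)
Verification: the trace of A = 8 equals the sum of eigenvalues 8, and det(A) ≈ 0.0003 matches the eigenvalue product 0.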